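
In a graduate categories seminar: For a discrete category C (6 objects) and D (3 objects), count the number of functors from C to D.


A functor from a discrete category C to D is determined by
where each object maps. Each of the 6 objects of C can map
to any of the 3 objects of D independently.
Number of functors = 3^6 = 729

729


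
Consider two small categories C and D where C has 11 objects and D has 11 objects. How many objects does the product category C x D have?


The product category C x D has objects that are pairs (c, d).
Number of pairs = |Ob(C)| * |Ob(D)| = 11 * 11 = 121

121


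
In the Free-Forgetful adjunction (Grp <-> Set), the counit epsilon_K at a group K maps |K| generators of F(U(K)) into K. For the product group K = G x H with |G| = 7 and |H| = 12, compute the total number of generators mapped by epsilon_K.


The counit epsilon_K: F(U(K)) -> K of the Free-Forgetful adjunction
maps |K| generators of F(U(K)) into K. For K = G x H (the product group),
|G x H| = |G| * |H|.
Total generators mapped = 7 * 12 = 84.

84


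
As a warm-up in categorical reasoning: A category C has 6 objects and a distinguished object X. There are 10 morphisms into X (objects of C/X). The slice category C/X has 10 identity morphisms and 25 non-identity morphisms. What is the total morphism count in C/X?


In the slice category C/X, objects are morphisms to X.
Identity morphisms: 10 (one per object of C/X).
Non-identity morphisms: 25.
Total = 10 + 25 = 35

35


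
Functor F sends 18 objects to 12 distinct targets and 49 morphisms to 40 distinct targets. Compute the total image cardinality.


The image of F consists of distinct objects and distinct morphisms.
|Im(F)| on objects = 12
|Im(F)| on morphisms = 40
Total image cardinality = 12 + 40 = 52

52


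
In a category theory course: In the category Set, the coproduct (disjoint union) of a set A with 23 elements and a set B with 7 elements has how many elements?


In Set, the coproduct A + B is the disjoint union.
|A + B| = |A| + |B| = 23 + 7 = 30

30


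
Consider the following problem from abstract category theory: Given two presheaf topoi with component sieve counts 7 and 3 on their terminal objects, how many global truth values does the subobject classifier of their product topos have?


In a product of presheaf topoi E_1 x E_2, the subobject classifier
is Omega = Omega_1 x Omega_2 (componentwise), so
|Omega(top)| = |Omega_1(top_1)| * |Omega_2(top_2)|.
= 7 * 3 = 21.

21


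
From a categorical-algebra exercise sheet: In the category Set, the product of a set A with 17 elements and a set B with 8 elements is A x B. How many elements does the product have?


In Set, the product A x B is the Cartesian product.
By the universal property, |A x B| = |A| * |B|.
|A x B| = 17 * 8 = 136

136


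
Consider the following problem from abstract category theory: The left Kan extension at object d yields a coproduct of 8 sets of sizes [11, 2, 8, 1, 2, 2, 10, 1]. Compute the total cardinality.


Pointwise, the left Kan extension (Lan_F H)(d) is the colimit, indexed
by the comma category (F downarrow d), of H composed with the
projection (F downarrow d) -> C. Here that colimit is given
as a coproduct (disjoint union) of sets, so its cardinality is the
sum of the sizes of the summands.
Coproduct of sets with sizes: 11 + 2 + 8 + 1 + 2 + 2 + 10 + 1
= 37

37


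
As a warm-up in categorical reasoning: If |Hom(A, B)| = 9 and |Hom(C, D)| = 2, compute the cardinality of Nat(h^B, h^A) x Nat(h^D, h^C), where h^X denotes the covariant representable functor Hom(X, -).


By the Yoneda lemma, Nat(h^B, h^A) is isomorphic to Hom(A, B),
so |Nat(h^B, h^A)| = |Hom(A, B)| and |Nat(h^D, h^C)| = |Hom(C, D)|.
|Hom(A, B)| = 9, |Hom(C, D)| = 2.
|Nat(h^B, h^A) x Nat(h^D, h^C)| = 9 * 2 = 18

18


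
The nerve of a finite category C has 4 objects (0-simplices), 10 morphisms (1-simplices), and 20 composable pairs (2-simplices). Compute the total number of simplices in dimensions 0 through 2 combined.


The 2-skeleton of the nerve N(C) consists of simplices in dimensions 0, 1, 2:
  |N(C)_0| = 4 (objects)
  |N(C)_1| = 10 (morphisms)
  |N(C)_2| = 20 (composable pairs)
Total = 4 + 10 + 20 = 34

34


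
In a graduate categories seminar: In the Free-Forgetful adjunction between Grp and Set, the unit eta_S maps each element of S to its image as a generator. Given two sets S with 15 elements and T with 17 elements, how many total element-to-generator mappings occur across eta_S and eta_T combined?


The unit eta_X: X -> U(F(X)) of the Free-Forgetful adjunction
maps each element of X to a generator of F(X). For X = S + T (disjoint
union in Set), |S + T| = |S| + |T|.
Total mappings = 15 + 17 = 32.

32


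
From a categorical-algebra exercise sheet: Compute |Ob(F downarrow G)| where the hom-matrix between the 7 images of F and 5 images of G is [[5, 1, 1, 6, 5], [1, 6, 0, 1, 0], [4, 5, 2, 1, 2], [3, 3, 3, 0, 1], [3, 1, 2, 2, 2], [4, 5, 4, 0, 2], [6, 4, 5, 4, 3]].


Objects of (F downarrow G) are triples (a, b, h: F(a)->G(b)).
The count equals the sum of all entries in the hom-matrix.
sum(row 0) = 18
sum(row 1) = 8
sum(row 2) = 14
sum(row 3) = 10
sum(row 4) = 10
sum(row 5) = 15
sum(row 6) = 22
Grand total = 97

97


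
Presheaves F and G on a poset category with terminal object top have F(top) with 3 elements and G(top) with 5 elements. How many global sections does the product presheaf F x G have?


Global sections of a presheaf on a poset with terminal top satisfy
Gamma(H) ~ H(top). Presheaves admit pointwise products, so
(F x G)(top) = F(top) x G(top) (Cartesian product).
|Gamma(F x G)| = |F(top)| * |G(top)| = 3 * 5 = 15.

15


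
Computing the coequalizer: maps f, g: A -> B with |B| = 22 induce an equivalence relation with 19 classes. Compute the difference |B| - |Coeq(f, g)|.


The coequalizer Coeq(f, g) = B / ~ has one element per equivalence class.
|B| = 22, |Coeq(f, g)| = 19.
|B| - |Coeq(f, g)| = 22 - 19 = 3.

3


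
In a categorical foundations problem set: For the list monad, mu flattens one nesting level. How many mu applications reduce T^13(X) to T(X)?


Each application of mu: T^2 -> T removes one layer of nesting.
Starting at depth 13 (i.e., T^13(X)), we need to reach T(X).
Number of mu applications = 13 - 1 = 12

12


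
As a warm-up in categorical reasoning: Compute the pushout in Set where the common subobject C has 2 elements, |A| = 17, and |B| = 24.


The pushout A +_C B identifies the images of C in A and B.
|A +_C B| = |A| + |B| - |C| (for injections).
= 17 + 24 - 2 = 39

39


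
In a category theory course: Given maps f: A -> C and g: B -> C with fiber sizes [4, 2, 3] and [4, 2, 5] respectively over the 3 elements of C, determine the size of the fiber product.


The pullback A x_C B consists of pairs (a, b) with f(a) = g(b).
For each element c in C, the fiber product has |f^-1(c)| * |g^-1(c)| elements.
Summing over C: 4 * 4 + 2 * 2 + 3 * 5
= 16 + 4 + 15 = 35

35


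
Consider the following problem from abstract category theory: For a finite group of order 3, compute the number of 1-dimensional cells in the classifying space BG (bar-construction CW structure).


In the bar-construction CW model of BG, the n-cells are indexed by
n-tuples [g_1|...|g_n] of non-identity elements of G (degenerate
simplices with some g_i = e do not contribute cells), so there are
(|G| - 1)^n n-cells.
For dim = 1 with |G| = 3:
cells = (3 - 1)^1 = 2^1 = 2

2


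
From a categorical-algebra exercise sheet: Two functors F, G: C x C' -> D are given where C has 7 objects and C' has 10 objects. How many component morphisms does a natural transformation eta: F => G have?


A natural transformation eta: F => G assigns one component morphism per
object of the domain category.
The domain is the product category C x C', so
|Ob(C x C')| = |Ob(C)| * |Ob(C')| = 7 * 10 = 70.
Therefore eta has 70 component morphisms.

70


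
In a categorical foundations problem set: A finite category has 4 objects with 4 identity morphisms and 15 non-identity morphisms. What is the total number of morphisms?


Each object has an identity morphism, giving 4 identities.
Adding the 15 non-identity morphisms:
Total = 4 + 15 = 19

19


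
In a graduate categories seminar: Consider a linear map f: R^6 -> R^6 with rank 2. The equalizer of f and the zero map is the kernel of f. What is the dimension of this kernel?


The equalizer of f and the zero map is ker(f).
By the rank-nullity theorem: dim(ker(f)) = dim(domain) - rank(f).
dim(ker(f)) = 6 - 2 = 4

4


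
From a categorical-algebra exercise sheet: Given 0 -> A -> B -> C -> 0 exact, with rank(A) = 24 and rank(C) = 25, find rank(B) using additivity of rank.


For a short exact sequence 0 -> A -> B -> C -> 0,
rank is additive: rank(B) = rank(A) + rank(C).
rank(B) = 24 + 25 = 49

49


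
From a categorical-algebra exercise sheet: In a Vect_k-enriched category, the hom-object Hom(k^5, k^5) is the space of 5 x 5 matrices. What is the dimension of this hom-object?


In Vect-enriched categories, Hom(k^n, k^m) is the space of m x n matrices.
dim(Hom(k^5, k^5)) = 5 * 5 = 25

25


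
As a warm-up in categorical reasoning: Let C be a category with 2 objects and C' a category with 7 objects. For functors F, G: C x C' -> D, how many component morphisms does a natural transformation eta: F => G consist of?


A natural transformation eta: F => G assigns one component morphism per
object of the domain category.
The domain is the product category C x C', so
|Ob(C x C')| = |Ob(C)| * |Ob(C')| = 2 * 7 = 14.
Therefore eta has 14 component morphisms.

14


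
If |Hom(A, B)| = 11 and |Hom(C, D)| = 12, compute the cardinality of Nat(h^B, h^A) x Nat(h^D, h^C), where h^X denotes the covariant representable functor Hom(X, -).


By the Yoneda lemma, Nat(h^B, h^A) is isomorphic to Hom(A, B),
so |Nat(h^B, h^A)| = |Hom(A, B)| and |Nat(h^D, h^C)| = |Hom(C, D)|.
|Hom(A, B)| = 11, |Hom(C, D)| = 12.
|Nat(h^B, h^A) x Nat(h^D, h^C)| = 11 * 12 = 132

132


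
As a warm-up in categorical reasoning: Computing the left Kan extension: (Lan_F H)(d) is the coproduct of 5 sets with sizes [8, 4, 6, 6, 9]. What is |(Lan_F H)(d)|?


Pointwise, the left Kan extension (Lan_F H)(d) is the colimit, indexed
by the comma category (F downarrow d), of H composed with the
projection (F downarrow d) -> C. Here that colimit is given
as a coproduct (disjoint union) of sets, so its cardinality is the
sum of the sizes of the summands.
Coproduct of sets with sizes: 8 + 4 + 6 + 6 + 9
= 33

33


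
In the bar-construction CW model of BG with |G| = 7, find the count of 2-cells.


In the bar-construction CW model of BG, the n-cells are indexed by
n-tuples [g_1|...|g_n] of non-identity elements of G (degenerate
simplices with some g_i = e do not contribute cells), so there are
(|G| - 1)^n n-cells.
For dim = 2 with |G| = 7:
cells = (7 - 1)^2 = 6^2 = 36

36


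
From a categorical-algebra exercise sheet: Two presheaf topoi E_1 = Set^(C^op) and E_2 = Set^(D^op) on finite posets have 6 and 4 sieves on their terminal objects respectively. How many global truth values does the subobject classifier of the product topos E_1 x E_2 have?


In a product of presheaf topoi E_1 x E_2, the subobject classifier
is Omega = Omega_1 x Omega_2 (componentwise), so
|Omega(top)| = |Omega_1(top_1)| * |Omega_2(top_2)|.
= 6 * 4 = 24.

24


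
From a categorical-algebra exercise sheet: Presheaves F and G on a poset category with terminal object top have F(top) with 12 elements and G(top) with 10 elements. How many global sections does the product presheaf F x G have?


Global sections of a presheaf on a poset with terminal top satisfy
Gamma(H) ~ H(top). Presheaves admit pointwise products, so
(F x G)(top) = F(top) x G(top) (Cartesian product).
|Gamma(F x G)| = |F(top)| * |G(top)| = 12 * 10 = 120.

120


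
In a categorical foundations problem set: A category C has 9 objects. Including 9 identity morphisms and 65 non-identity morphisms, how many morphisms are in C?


Each object has an identity morphism, giving 9 identities.
Adding the 65 non-identity morphisms:
Total = 9 + 65 = 74

74


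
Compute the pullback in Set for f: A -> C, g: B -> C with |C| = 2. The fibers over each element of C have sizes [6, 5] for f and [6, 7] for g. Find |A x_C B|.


The pullback A x_C B consists of pairs (a, b) with f(a) = g(b).
For each element c in C, the fiber product has |f^-1(c)| * |g^-1(c)| elements.
Summing over C: 6 * 6 + 5 * 7
= 36 + 35 = 71

71


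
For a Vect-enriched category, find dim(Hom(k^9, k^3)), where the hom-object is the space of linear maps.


In Vect-enriched categories, Hom(k^n, k^m) is the space of m x n matrices.
dim(Hom(k^9, k^3)) = 3 * 9 = 27

27


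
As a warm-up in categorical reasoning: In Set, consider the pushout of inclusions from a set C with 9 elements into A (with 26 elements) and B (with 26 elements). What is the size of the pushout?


The pushout A +_C B identifies the images of C in A and B.
|A +_C B| = |A| + |B| - |C| (for injections).
= 26 + 26 - 9 = 43

43


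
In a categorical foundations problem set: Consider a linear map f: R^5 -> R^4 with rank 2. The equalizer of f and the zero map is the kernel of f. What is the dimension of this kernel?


The equalizer of f and the zero map is ker(f).
By the rank-nullity theorem: dim(ker(f)) = dim(domain) - rank(f).
dim(ker(f)) = 5 - 2 = 3

3


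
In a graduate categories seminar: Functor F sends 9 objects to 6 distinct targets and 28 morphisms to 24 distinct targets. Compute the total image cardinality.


The image of F consists of distinct objects and distinct morphisms.
|Im(F)| on objects = 6
|Im(F)| on morphisms = 24
Total image cardinality = 6 + 24 = 30

30


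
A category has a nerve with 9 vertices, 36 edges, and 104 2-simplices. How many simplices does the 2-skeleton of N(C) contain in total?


The 2-skeleton of the nerve N(C) consists of simplices in dimensions 0, 1, 2:
  |N(C)_0| = 9 (objects)
  |N(C)_1| = 36 (morphisms)
  |N(C)_2| = 104 (composable pairs)
Total = 9 + 36 + 104 = 149

149


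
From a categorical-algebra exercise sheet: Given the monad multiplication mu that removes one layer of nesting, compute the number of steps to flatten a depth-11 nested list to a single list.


Each application of mu: T^2 -> T removes one layer of nesting.
Starting at depth 11 (i.e., T^11(X)), we need to reach T(X).
Number of mu applications = 11 - 1 = 10

10


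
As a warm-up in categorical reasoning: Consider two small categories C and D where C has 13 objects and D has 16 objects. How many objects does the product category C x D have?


The product category C x D has objects that are pairs (c, d).
Number of pairs = |Ob(C)| * |Ob(D)| = 13 * 16 = 208

208


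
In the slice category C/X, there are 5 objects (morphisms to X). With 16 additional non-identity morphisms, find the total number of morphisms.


In the slice category C/X, objects are morphisms to X.
Identity morphisms: 5 (one per object of C/X).
Non-identity morphisms: 16.
Total = 5 + 16 = 21

21


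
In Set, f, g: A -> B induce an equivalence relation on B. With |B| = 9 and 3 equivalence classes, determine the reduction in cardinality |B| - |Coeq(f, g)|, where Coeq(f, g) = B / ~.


The coequalizer Coeq(f, g) = B / ~ has one element per equivalence class.
|B| = 9, |Coeq(f, g)| = 3.
|B| - |Coeq(f, g)| = 9 - 3 = 6.

6


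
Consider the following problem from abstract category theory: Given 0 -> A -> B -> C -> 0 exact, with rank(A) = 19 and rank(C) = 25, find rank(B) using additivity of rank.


For a short exact sequence 0 -> A -> B -> C -> 0,
rank is additive: rank(B) = rank(A) + rank(C).
rank(B) = 19 + 25 = 44

44


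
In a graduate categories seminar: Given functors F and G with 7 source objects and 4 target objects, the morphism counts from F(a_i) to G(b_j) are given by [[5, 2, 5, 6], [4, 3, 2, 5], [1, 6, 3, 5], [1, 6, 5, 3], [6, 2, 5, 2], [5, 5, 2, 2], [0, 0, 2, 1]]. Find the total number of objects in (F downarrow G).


Objects of (F downarrow G) are triples (a, b, h: F(a)->G(b)).
The count equals the sum of all entries in the hom-matrix.
sum(row 0) = 18
sum(row 1) = 14
sum(row 2) = 15
sum(row 3) = 15
sum(row 4) = 15
sum(row 5) = 14
sum(row 6) = 3
Grand total = 94

94


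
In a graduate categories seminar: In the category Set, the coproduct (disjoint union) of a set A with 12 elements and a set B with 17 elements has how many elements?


In Set, the coproduct A + B is the disjoint union.
|A + B| = |A| + |B| = 12 + 17 = 29

29


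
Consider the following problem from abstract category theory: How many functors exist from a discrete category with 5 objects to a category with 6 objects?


A functor from a discrete category C to D is determined by
where each object maps. Each of the 5 objects of C can map
to any of the 6 objects of D independently.
Number of functors = 6^5 = 7776

7776


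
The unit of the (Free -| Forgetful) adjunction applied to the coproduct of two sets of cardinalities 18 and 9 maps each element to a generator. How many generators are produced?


The unit eta_X: X -> U(F(X)) of the Free-Forgetful adjunction
maps each element of X to a generator of F(X). For X = S + T (disjoint
union in Set), |S + T| = |S| + |T|.
Total mappings = 18 + 9 = 27.

27


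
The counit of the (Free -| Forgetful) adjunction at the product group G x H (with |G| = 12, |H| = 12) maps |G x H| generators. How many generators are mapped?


The counit epsilon_K: F(U(K)) -> K of the Free-Forgetful adjunction
maps |K| generators of F(U(K)) into K. For K = G x H (the product group),
|G x H| = |G| * |H|.
Total generators mapped = 12 * 12 = 144.

144


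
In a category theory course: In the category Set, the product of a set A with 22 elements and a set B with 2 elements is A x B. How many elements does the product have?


In Set, the product A x B is the Cartesian product.
By the universal property, |A x B| = |A| * |B|.
|A x B| = 22 * 2 = 44

44


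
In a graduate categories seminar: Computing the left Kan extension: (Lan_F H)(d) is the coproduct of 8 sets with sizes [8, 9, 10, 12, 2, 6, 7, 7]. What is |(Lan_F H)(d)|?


Pointwise, the left Kan extension (Lan_F H)(d) is the colimit, indexed
by the comma category (F downarrow d), of H composed with the
projection (F downarrow d) -> C. Here that colimit is given
as a coproduct (disjoint union) of sets, so its cardinality is the
sum of the sizes of the summands.
Coproduct of sets with sizes: 8 + 9 + 10 + 12 + 2 + 6 + 7 + 7
= 61

61


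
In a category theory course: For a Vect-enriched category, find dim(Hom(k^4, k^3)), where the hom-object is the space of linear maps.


In Vect-enriched categories, Hom(k^n, k^m) is the space of m x n matrices.
dim(Hom(k^4, k^3)) = 3 * 4 = 12

12


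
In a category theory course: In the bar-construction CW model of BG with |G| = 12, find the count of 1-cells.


In the bar-construction CW model of BG, the n-cells are indexed by
n-tuples [g_1|...|g_n] of non-identity elements of G (degenerate
simplices with some g_i = e do not contribute cells), so there are
(|G| - 1)^n n-cells.
For dim = 1 with |G| = 12:
cells = (12 - 1)^1 = 11^1 = 11

11


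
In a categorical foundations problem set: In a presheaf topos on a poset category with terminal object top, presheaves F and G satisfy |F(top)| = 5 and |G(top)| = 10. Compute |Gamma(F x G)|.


Global sections of a presheaf on a poset with terminal top satisfy
Gamma(H) ~ H(top). Presheaves admit pointwise products, so
(F x G)(top) = F(top) x G(top) (Cartesian product).
|Gamma(F x G)| = |F(top)| * |G(top)| = 5 * 10 = 50.

50


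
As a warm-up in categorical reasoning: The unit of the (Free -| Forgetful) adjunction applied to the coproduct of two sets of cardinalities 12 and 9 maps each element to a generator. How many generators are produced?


The unit eta_X: X -> U(F(X)) of the Free-Forgetful adjunction
maps each element of X to a generator of F(X). For X = S + T (disjoint
union in Set), |S + T| = |S| + |T|.
Total mappings = 12 + 9 = 21.

21


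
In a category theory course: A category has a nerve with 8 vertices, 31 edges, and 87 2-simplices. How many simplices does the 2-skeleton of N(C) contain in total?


The 2-skeleton of the nerve N(C) consists of simplices in dimensions 0, 1, 2:
  |N(C)_0| = 8 (objects)
  |N(C)_1| = 31 (morphisms)
  |N(C)_2| = 87 (composable pairs)
Total = 8 + 31 + 87 = 126

126


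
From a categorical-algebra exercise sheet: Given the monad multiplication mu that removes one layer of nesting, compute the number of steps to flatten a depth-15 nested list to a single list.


Each application of mu: T^2 -> T removes one layer of nesting.
Starting at depth 15 (i.e., T^15(X)), we need to reach T(X).
Number of mu applications = 15 - 1 = 14

14


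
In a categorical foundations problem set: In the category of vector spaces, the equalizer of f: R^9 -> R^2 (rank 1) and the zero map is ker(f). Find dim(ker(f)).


The equalizer of f and the zero map is ker(f).
By the rank-nullity theorem: dim(ker(f)) = dim(domain) - rank(f).
dim(ker(f)) = 9 - 1 = 8

8


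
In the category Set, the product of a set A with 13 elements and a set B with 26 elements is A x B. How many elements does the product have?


In Set, the product A x B is the Cartesian product.
By the universal property, |A x B| = |A| * |B|.
|A x B| = 13 * 26 = 338

338


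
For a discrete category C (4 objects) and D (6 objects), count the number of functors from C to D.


A functor from a discrete category C to D is determined by
where each object maps. Each of the 4 objects of C can map
to any of the 6 objects of D independently.
Number of functors = 6^4 = 1296

1296


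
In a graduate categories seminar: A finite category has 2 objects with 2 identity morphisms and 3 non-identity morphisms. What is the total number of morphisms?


Each object has an identity morphism, giving 2 identities.
Adding the 3 non-identity morphisms:
Total = 2 + 3 = 5

5


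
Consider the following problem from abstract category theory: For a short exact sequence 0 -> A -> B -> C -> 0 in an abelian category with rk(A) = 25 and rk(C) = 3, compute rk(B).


For a short exact sequence 0 -> A -> B -> C -> 0,
rank is additive: rank(B) = rank(A) + rank(C).
rank(B) = 25 + 3 = 28

28


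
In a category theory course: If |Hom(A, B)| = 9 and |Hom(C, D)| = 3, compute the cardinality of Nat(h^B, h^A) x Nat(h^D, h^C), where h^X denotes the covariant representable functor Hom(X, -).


By the Yoneda lemma, Nat(h^B, h^A) is isomorphic to Hom(A, B),
so |Nat(h^B, h^A)| = |Hom(A, B)| and |Nat(h^D, h^C)| = |Hom(C, D)|.
|Hom(A, B)| = 9, |Hom(C, D)| = 3.
|Nat(h^B, h^A) x Nat(h^D, h^C)| = 9 * 3 = 27

27


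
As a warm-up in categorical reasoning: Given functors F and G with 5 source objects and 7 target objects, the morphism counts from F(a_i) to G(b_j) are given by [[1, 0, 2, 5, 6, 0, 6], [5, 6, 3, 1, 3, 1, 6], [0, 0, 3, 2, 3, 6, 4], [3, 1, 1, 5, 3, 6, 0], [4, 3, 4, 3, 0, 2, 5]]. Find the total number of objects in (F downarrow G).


Objects of (F downarrow G) are triples (a, b, h: F(a)->G(b)).
The count equals the sum of all entries in the hom-matrix.
sum(row 0) = 20
sum(row 1) = 25
sum(row 2) = 18
sum(row 3) = 19
sum(row 4) = 21
Grand total = 103

103


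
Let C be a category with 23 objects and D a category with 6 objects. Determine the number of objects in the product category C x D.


The product category C x D has objects that are pairs (c, d).
Number of pairs = |Ob(C)| * |Ob(D)| = 23 * 6 = 138

138


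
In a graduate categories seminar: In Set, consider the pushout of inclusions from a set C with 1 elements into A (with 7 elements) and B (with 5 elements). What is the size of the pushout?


The pushout A +_C B identifies the images of C in A and B.
|A +_C B| = |A| + |B| - |C| (for injections).
= 7 + 5 - 1 = 11

11


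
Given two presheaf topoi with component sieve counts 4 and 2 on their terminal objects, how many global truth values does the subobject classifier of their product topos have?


In a product of presheaf topoi E_1 x E_2, the subobject classifier
is Omega = Omega_1 x Omega_2 (componentwise), so
|Omega(top)| = |Omega_1(top_1)| * |Omega_2(top_2)|.
= 4 * 2 = 8.

8


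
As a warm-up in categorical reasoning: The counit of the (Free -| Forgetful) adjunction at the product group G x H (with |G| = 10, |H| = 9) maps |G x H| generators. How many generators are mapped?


The counit epsilon_K: F(U(K)) -> K of the Free-Forgetful adjunction
maps |K| generators of F(U(K)) into K. For K = G x H (the product group),
|G x H| = |G| * |H|.
Total generators mapped = 10 * 9 = 90.

90


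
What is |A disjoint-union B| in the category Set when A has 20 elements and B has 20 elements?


In Set, the coproduct A + B is the disjoint union.
|A + B| = |A| + |B| = 20 + 20 = 40

40


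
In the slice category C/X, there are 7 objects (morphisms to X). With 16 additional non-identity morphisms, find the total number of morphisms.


In the slice category C/X, objects are morphisms to X.
Identity morphisms: 7 (one per object of C/X).
Non-identity morphisms: 16.
Total = 7 + 16 = 23

23


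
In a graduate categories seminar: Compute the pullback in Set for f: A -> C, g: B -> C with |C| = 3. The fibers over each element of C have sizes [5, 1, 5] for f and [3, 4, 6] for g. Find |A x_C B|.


The pullback A x_C B consists of pairs (a, b) with f(a) = g(b).
For each element c in C, the fiber product has |f^-1(c)| * |g^-1(c)| elements.
Summing over C: 5 * 3 + 1 * 4 + 5 * 6
= 15 + 4 + 30 = 49

49


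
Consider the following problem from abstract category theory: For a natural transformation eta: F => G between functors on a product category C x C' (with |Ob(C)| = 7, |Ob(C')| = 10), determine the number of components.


A natural transformation eta: F => G assigns one component morphism per
object of the domain category.
The domain is the product category C x C', so
|Ob(C x C')| = |Ob(C)| * |Ob(C')| = 7 * 10 = 70.
Therefore eta has 70 component morphisms.

70


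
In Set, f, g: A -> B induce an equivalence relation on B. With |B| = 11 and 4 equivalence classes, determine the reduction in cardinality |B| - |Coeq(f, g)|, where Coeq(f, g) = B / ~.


The coequalizer Coeq(f, g) = B / ~ has one element per equivalence class.
|B| = 11, |Coeq(f, g)| = 4.
|B| - |Coeq(f, g)| = 11 - 4 = 7.

7


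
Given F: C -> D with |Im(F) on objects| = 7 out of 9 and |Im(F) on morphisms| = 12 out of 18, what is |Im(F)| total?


The image of F consists of distinct objects and distinct morphisms.
|Im(F)| on objects = 7
|Im(F)| on morphisms = 12
Total image cardinality = 7 + 12 = 19

19


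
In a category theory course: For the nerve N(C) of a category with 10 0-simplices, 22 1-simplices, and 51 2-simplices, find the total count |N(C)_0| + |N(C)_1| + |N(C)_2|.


The 2-skeleton of the nerve N(C) consists of simplices in dimensions 0, 1, 2:
  |N(C)_0| = 10 (objects)
  |N(C)_1| = 22 (morphisms)
  |N(C)_2| = 51 (composable pairs)
Total = 10 + 22 + 51 = 83

83


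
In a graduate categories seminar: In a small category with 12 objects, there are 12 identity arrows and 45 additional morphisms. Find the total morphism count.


Each object has an identity morphism, giving 12 identities.
Adding the 45 non-identity morphisms:
Total = 12 + 45 = 57

57


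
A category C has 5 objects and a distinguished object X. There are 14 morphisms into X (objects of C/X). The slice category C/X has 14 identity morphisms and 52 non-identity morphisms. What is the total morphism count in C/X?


In the slice category C/X, objects are morphisms to X.
Identity morphisms: 14 (one per object of C/X).
Non-identity morphisms: 52.
Total = 14 + 52 = 66

66


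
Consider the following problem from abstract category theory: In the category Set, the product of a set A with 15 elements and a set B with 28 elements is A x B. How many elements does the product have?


In Set, the product A x B is the Cartesian product.
By the universal property, |A x B| = |A| * |B|.
|A x B| = 15 * 28 = 420

420


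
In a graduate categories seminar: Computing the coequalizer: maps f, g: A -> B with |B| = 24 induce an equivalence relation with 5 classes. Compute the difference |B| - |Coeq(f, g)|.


The coequalizer Coeq(f, g) = B / ~ has one element per equivalence class.
|B| = 24, |Coeq(f, g)| = 5.
|B| - |Coeq(f, g)| = 24 - 5 = 19.

19


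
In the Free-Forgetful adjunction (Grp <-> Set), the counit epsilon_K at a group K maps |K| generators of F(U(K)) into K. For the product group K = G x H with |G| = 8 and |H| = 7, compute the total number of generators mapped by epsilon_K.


The counit epsilon_K: F(U(K)) -> K of the Free-Forgetful adjunction
maps |K| generators of F(U(K)) into K. For K = G x H (the product group),
|G x H| = |G| * |H|.
Total generators mapped = 8 * 7 = 56.

56


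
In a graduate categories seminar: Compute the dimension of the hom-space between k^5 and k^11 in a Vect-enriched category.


In Vect-enriched categories, Hom(k^n, k^m) is the space of m x n matrices.
dim(Hom(k^5, k^11)) = 11 * 5 = 55

55


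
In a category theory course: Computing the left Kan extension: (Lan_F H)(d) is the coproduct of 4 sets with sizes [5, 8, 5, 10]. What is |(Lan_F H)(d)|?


Pointwise, the left Kan extension (Lan_F H)(d) is the colimit, indexed
by the comma category (F downarrow d), of H composed with the
projection (F downarrow d) -> C. Here that colimit is given
as a coproduct (disjoint union) of sets, so its cardinality is the
sum of the sizes of the summands.
Coproduct of sets with sizes: 5 + 8 + 5 + 10
= 28

28


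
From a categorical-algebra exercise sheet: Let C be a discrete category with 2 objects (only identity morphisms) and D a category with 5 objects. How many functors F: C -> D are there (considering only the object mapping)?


A functor from a discrete category C to D is determined by
where each object maps. Each of the 2 objects of C can map
to any of the 5 objects of D independently.
Number of functors = 5^2 = 25

25


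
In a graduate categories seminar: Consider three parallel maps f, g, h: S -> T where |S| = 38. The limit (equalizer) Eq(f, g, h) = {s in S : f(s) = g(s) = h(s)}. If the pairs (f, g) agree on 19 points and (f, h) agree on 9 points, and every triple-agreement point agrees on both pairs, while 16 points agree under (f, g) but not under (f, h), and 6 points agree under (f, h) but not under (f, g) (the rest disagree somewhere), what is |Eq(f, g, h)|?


Eq(f, g, h) is the triple-agreement set: points in S where all three
maps take the same value. Using inclusion-exclusion on the pairwise data:
Pair (f, g) agrees on 19 points; pair (f, h) on 9 points.
Points agreeing under (f, g) but not (f, h) = 16; under (f, h) but not (f, g) = 6.
Triple-agreement = agreement-in-(f, g) minus points that agree under (f, g) but not (f, h):
|Eq(f, g, h)| = 19 - 16 = 3
(cross-check via (f, h): 9 - 6 = 3.)

3


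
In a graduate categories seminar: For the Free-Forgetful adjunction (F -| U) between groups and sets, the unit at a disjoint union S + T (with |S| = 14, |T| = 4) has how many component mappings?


The unit eta_X: X -> U(F(X)) of the Free-Forgetful adjunction
maps each element of X to a generator of F(X). For X = S + T (disjoint
union in Set), |S + T| = |S| + |T|.
Total mappings = 14 + 4 = 18.

18


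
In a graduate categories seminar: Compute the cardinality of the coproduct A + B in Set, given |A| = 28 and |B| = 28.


In Set, the coproduct A + B is the disjoint union.
|A + B| = |A| + |B| = 28 + 28 = 56

56


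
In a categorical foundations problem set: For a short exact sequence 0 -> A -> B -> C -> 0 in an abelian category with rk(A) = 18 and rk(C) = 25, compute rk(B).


For a short exact sequence 0 -> A -> B -> C -> 0,
rank is additive: rank(B) = rank(A) + rank(C).
rank(B) = 18 + 25 = 43

43


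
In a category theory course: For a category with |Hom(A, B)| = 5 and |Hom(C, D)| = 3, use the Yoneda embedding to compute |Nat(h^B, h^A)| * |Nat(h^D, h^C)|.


By the Yoneda lemma, Nat(h^B, h^A) is isomorphic to Hom(A, B),
so |Nat(h^B, h^A)| = |Hom(A, B)| and |Nat(h^D, h^C)| = |Hom(C, D)|.
|Hom(A, B)| = 5, |Hom(C, D)| = 3.
|Nat(h^B, h^A) x Nat(h^D, h^C)| = 5 * 3 = 15

15


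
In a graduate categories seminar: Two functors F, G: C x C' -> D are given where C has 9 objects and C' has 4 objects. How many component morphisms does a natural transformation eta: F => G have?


A natural transformation eta: F => G assigns one component morphism per
object of the domain category.
The domain is the product category C x C', so
|Ob(C x C')| = |Ob(C)| * |Ob(C')| = 9 * 4 = 36.
Therefore eta has 36 component morphisms.

36


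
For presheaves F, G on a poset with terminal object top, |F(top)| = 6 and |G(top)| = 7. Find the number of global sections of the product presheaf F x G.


Global sections of a presheaf on a poset with terminal top satisfy
Gamma(H) ~ H(top). Presheaves admit pointwise products, so
(F x G)(top) = F(top) x G(top) (Cartesian product).
|Gamma(F x G)| = |F(top)| * |G(top)| = 6 * 7 = 42.

42


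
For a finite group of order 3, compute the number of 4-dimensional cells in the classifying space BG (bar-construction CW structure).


In the bar-construction CW model of BG, the n-cells are indexed by
n-tuples [g_1|...|g_n] of non-identity elements of G (degenerate
simplices with some g_i = e do not contribute cells), so there are
(|G| - 1)^n n-cells.
For dim = 4 with |G| = 3:
cells = (3 - 1)^4 = 2^4 = 16

16


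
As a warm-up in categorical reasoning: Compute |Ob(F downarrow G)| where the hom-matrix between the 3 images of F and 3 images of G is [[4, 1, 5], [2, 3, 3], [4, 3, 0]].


Objects of (F downarrow G) are triples (a, b, h: F(a)->G(b)).
The count equals the sum of all entries in the hom-matrix.
sum(row 0) = 10
sum(row 1) = 8
sum(row 2) = 7
Grand total = 25

25


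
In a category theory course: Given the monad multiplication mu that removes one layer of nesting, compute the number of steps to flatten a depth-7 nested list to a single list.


Each application of mu: T^2 -> T removes one layer of nesting.
Starting at depth 7 (i.e., T^7(X)), we need to reach T(X).
Number of mu applications = 7 - 1 = 6

6


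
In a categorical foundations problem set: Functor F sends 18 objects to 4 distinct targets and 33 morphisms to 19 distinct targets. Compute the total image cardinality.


The image of F consists of distinct objects and distinct morphisms.
|Im(F)| on objects = 4
|Im(F)| on morphisms = 19
Total image cardinality = 4 + 19 = 23

23


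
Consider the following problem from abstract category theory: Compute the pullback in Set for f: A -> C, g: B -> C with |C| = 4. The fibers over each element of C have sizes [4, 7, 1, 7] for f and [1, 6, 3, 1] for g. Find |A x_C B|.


The pullback A x_C B consists of pairs (a, b) with f(a) = g(b).
For each element c in C, the fiber product has |f^-1(c)| * |g^-1(c)| elements.
Summing over C: 4 * 1 + 7 * 6 + 1 * 3 + 7 * 1
= 4 + 42 + 3 + 7 = 56

56


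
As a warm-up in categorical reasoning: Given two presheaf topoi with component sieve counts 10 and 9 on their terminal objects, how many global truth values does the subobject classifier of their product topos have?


In a product of presheaf topoi E_1 x E_2, the subobject classifier
is Omega = Omega_1 x Omega_2 (componentwise), so
|Omega(top)| = |Omega_1(top_1)| * |Omega_2(top_2)|.
= 10 * 9 = 90.

90


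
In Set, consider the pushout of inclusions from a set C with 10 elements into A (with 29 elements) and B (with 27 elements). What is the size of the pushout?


The pushout A +_C B identifies the images of C in A and B.
|A +_C B| = |A| + |B| - |C| (for injections).
= 29 + 27 - 10 = 46

46


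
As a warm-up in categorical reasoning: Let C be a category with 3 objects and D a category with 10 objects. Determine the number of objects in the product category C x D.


The product category C x D has objects that are pairs (c, d).
Number of pairs = |Ob(C)| * |Ob(D)| = 3 * 10 = 30

30


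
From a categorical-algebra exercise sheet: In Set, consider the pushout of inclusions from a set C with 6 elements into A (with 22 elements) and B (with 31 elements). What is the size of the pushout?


The pushout A +_C B identifies the images of C in A and B.
|A +_C B| = |A| + |B| - |C| (for injections).
= 22 + 31 - 6 = 47

47


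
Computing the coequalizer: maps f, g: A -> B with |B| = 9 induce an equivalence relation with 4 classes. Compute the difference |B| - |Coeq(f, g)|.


The coequalizer Coeq(f, g) = B / ~ has one element per equivalence class.
|B| = 9, |Coeq(f, g)| = 4.
|B| - |Coeq(f, g)| = 9 - 4 = 5.

5


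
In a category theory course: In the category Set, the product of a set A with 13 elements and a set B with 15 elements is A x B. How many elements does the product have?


In Set, the product A x B is the Cartesian product.
By the universal property, |A x B| = |A| * |B|.
|A x B| = 13 * 15 = 195

195


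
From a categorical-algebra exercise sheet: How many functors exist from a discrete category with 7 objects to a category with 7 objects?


A functor from a discrete category C to D is determined by
where each object maps. Each of the 7 objects of C can map
to any of the 7 objects of D independently.
Number of functors = 7^7 = 823543

823543


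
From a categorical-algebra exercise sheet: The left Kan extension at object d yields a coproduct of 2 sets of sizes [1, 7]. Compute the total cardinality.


Pointwise, the left Kan extension (Lan_F H)(d) is the colimit, indexed
by the comma category (F downarrow d), of H composed with the
projection (F downarrow d) -> C. Here that colimit is given
as a coproduct (disjoint union) of sets, so its cardinality is the
sum of the sizes of the summands.
Coproduct of sets with sizes: 1 + 7
= 8

8


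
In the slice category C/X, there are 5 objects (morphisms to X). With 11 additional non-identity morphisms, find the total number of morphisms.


In the slice category C/X, objects are morphisms to X.
Identity morphisms: 5 (one per object of C/X).
Non-identity morphisms: 11.
Total = 5 + 11 = 16

16


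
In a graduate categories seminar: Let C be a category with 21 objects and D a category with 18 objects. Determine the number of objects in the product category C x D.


The product category C x D has objects that are pairs (c, d).
Number of pairs = |Ob(C)| * |Ob(D)| = 21 * 18 = 378

378


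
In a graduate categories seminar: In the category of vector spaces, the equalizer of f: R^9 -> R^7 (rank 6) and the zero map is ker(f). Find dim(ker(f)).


The equalizer of f and the zero map is ker(f).
By the rank-nullity theorem: dim(ker(f)) = dim(domain) - rank(f).
dim(ker(f)) = 9 - 6 = 3

3


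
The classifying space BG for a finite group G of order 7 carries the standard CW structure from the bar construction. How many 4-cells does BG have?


In the bar-construction CW model of BG, the n-cells are indexed by
n-tuples [g_1|...|g_n] of non-identity elements of G (degenerate
simplices with some g_i = e do not contribute cells), so there are
(|G| - 1)^n n-cells.
For dim = 4 with |G| = 7:
cells = (7 - 1)^4 = 6^4 = 1296

1296


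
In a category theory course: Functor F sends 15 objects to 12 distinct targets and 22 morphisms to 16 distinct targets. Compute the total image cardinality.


The image of F consists of distinct objects and distinct morphisms.
|Im(F)| on objects = 12
|Im(F)| on morphisms = 16
Total image cardinality = 12 + 16 = 28

28


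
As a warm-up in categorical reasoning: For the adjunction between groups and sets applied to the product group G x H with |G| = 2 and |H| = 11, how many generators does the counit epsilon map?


The counit epsilon_K: F(U(K)) -> K of the Free-Forgetful adjunction
maps |K| generators of F(U(K)) into K. For K = G x H (the product group),
|G x H| = |G| * |H|.
Total generators mapped = 2 * 11 = 22.

22


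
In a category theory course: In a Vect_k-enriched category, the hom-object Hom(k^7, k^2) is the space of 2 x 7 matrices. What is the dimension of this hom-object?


In Vect-enriched categories, Hom(k^n, k^m) is the space of m x n matrices.
dim(Hom(k^7, k^2)) = 2 * 7 = 14

14
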